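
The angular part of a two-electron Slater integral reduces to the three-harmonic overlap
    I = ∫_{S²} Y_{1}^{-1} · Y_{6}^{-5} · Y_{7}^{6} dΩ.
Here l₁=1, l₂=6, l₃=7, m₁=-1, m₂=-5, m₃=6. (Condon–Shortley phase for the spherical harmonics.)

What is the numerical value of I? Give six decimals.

0.309019

Rules hold: Σm=0, L=14 even, 5≤7≤7.
N = 3·13·15 = 585
Δ = 0!·2!·12!/15! = 1/1365
Racah Σ t=0..0: t=0:+1/518400 = 1/518400
⇒ 3j(1 6 7; 0 0 0)² = 7/195, sgn -1
Racah Σ t=0..0: t=0:+1/79833600 = 1/79833600
⇒ 3j(1 6 7; -1 -5 6)² = 2/35, sgn -1
4πI² = N·(3j₀)²·(3jₘ)² = 6/5
I = +1·√(1.2/4π) = 0.30901936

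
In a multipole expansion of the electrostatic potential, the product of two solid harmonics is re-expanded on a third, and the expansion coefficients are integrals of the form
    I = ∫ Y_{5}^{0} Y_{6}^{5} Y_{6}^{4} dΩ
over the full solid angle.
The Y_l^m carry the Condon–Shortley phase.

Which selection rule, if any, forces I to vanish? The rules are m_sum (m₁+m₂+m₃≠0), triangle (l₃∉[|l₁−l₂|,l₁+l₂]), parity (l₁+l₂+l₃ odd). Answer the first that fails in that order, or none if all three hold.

azimuthal sum: 0 + 5 + 4 = 9  ✗
1 ≤ 6 ≤ 11 (triangle on l)
L = 5 + 6 + 6 = 17 (odd)

m_sum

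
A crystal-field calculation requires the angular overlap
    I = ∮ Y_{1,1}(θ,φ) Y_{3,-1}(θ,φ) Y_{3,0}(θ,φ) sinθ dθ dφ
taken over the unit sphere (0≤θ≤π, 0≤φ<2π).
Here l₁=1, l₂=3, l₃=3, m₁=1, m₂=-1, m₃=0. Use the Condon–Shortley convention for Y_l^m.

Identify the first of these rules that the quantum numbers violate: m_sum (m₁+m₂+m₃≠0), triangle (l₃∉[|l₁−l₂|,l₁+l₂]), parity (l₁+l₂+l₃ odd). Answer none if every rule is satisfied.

m₁+m₂+m₃ = 1 − 1 + 0 = 0  ✓
triangle: |1−3|=2 ≤ l₃=3 ≤ 1+3=4  ✓
parity: l₁+l₂+l₃ = 7 is odd  ✗

parity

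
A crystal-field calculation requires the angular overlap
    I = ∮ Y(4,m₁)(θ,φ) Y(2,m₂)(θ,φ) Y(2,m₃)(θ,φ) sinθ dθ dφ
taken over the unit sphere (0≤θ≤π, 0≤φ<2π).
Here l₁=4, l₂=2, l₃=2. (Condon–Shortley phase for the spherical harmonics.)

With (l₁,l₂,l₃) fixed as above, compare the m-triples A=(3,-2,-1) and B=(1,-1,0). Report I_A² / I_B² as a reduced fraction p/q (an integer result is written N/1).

Shared (l₁,l₂,l₃)=(4,2,2): N and (l;000)² cancel in I_A²/I_B².
A: Δ = 4!·4!·0!/9! = 1/630; Racah Σ t=0..0: t=0:+1/144 = 1/144; ⇒ 3j(4 2 2; 3 -2 -1)² = 1/18, sgn -1
B: Δ = 4!·4!·0!/9! = 1/630; Racah Σ t=1..1: t=1:−1/24 = -1/24; ⇒ 3j(4 2 2; 1 -1 0)² = 1/21, sgn -1
I_A²/I_B² = (1/18)/(1/21) = 7/6

7/6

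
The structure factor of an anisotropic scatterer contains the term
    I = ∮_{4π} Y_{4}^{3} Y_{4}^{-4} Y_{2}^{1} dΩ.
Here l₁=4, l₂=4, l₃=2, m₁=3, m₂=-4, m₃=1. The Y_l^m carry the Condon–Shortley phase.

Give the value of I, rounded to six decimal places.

Rules hold: Σm=0, L=10 even, 0≤2≤8.
N = 9·9·5 = 405
Δ = 6!·2!·2!/11! = 1/13860
Racah Σ t=2..4: t=2:+1/192 t=3:−1/36 t=4:+1/192 = -5/288
⇒ 3j(4 4 2; 0 0 0)² = 20/693, sgn -1
Racah Σ t=0..0: t=0:+1/1440 = 1/1440
⇒ 3j(4 4 2; 3 -4 1)² = 7/165, sgn -1
4πI² = N·(3j₀)²·(3jₘ)² = 60/121
I = +1·√(0.495868/4π) = 0.19864517

0.198645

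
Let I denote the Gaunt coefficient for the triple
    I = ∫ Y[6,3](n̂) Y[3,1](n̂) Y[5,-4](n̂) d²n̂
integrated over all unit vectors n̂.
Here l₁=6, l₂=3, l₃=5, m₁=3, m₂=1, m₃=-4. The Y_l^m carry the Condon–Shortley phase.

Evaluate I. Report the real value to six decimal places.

0.176531

Rules hold: Σm=0, L=14 even, 3≤5≤9.
N = 13·7·11 = 1001
Δ = 4!·8!·2!/15! = 1/675675
Racah Σ t=1..3: t=1:−1/8640 t=2:+1/2304 t=3:−1/8640 = 7/34560
⇒ 3j(6 3 5; 0 0 0)² = 7/429, sgn -1
Racah Σ t=2..3: t=2:+1/40320 t=3:−1/241920 = 1/48384
⇒ 3j(6 3 5; 3 1 -4)² = 24/1001, sgn -1
4πI² = N·(3j₀)²·(3jₘ)² = 56/143
I = +1·√(0.391608/4π) = 0.17653103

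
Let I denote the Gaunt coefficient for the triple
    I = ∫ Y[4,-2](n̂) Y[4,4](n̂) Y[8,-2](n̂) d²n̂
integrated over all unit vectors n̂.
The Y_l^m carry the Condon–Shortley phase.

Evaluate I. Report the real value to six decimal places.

Checks pass: Σm=0; 16 even; l₃=8∈[0,8].
(2·4+1)(2·4+1)(2·8+1) = 1377
Δ: 0! 8! 8! / 17! → 1/218790
sum: t=0:+1/331776 = 1/331776
3j²(4 4 8; 0 0 0) = Δ·Π!·Σ² = 490/21879  (sign +1)
sum: t=0:+1/58060800 = 1/58060800
3j²(4 4 8; -2 4 -2) = Δ·Π!·Σ² = 1/4862  (sign +1)
combine: 4πI² = 1377·490/21879·1/4862 = 2205/347633
take √, sign +1: I = 0.02246668

0.022467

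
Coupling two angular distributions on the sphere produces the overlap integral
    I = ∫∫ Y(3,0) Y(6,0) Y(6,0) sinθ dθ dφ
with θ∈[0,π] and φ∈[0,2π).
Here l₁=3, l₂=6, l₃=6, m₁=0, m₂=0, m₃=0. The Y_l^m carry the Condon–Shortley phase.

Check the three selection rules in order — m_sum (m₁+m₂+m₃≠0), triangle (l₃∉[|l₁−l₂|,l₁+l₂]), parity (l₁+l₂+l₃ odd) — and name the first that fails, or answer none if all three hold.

m₁+m₂+m₃ = 0 + 0 + 0 = 0  ✓
triangle: |3−6|=3 ≤ l₃=6 ≤ 3+6=9  ✓
parity: l₁+l₂+l₃ = 15 is odd  ✗

parity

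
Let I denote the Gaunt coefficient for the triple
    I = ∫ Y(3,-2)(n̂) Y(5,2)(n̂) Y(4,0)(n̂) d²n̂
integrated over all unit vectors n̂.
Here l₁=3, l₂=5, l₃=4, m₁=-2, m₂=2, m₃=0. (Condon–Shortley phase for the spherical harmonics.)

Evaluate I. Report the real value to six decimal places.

-0.065427

Rules hold: Σm=0, L=12 even, 2≤4≤8.
N = 7·11·9 = 693
Δ = 4!·2!·6!/13! = 1/180180
Racah Σ t=1..3: t=1:−1/576 t=2:+1/144 t=3:−1/576 = 1/288
⇒ 3j(3 5 4; 0 0 0)² = 20/1001, sgn +1
Racah Σ t=3..4: t=3:−1/576 t=4:+1/864 = -1/1728
⇒ 3j(3 5 4; -2 2 0)² = 5/1287, sgn -1
4πI² = N·(3j₀)²·(3jₘ)² = 100/1859
I = -1·√(0.0537924/4π) = -0.06542675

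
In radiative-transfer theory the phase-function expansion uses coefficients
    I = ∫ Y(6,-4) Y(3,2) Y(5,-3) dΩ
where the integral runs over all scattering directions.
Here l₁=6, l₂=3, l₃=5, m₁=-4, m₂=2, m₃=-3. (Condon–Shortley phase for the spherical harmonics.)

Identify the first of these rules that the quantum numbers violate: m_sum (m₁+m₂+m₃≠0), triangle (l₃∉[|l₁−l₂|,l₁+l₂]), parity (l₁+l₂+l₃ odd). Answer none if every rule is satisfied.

m_sum

Σmᵢ = -5  ✗
l₃∈[|l₁−l₂|,l₁+l₂]=[3,9], have l₃=5
Σlᵢ = 14 ⇒ even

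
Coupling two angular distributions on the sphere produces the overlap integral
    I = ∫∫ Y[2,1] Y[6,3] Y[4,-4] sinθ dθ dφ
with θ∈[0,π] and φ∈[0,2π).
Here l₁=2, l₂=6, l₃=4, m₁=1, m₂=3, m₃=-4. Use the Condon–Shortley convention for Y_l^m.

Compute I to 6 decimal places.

-0.047713

m-sum 0 ✓  L=12 even ✓  4≤4≤8 ✓
Π(2lᵢ+1) = 5×13×9 = 585
triangle coeff Δ(2,6,4) = 1/6435
Σ_t [2,2]: t=2:+1/2304 = 1/2304
(3j)²=5/143 [(2 6 4; 0 0 0)], sign=+1
Σ_t [1,1]: t=1:−1/241920 = -1/241920
(3j)²=1/715 [(2 6 4; 1 3 -4)], sign=-1
⇒ 4πI² = 45/1573
I = (-1)√(45/1573/(4π)) = -0.04771303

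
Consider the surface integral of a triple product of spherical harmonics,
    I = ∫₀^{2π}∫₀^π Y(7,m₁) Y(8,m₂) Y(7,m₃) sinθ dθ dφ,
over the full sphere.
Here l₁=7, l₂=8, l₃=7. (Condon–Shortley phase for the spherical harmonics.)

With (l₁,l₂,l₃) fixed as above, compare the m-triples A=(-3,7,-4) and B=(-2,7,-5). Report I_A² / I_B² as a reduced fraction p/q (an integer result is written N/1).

25/162

l's match ⇒ only the (l;m) 3-j factors differ between A and B.
A: triangle coeff Δ(7,8,7) = 1/22086194130; Σ_t [7,8]: t=7:−1/7315660800 t=8:+1/9754214400 = -1/29262643200; (3j)²=75/52003 [(7 8 7; -3 7 -4)], sign=+1
B: triangle coeff Δ(7,8,7) = 1/22086194130; Σ_t [7,8]: t=7:−1/9754214400 t=8:+1/24385536000 = -1/16257024000; (3j)²=486/52003 [(7 8 7; -2 7 -5)], sign=-1
I_A²/I_B² = (75/52003)/(486/52003) = 25/162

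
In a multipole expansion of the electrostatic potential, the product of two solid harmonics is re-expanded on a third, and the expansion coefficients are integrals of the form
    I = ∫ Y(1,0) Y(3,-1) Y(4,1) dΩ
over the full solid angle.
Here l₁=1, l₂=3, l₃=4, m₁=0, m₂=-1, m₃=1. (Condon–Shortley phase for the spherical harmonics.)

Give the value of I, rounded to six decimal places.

Checks pass: Σm=0; 8 even; l₃=4∈[2,4].
(2·1+1)(2·3+1)(2·4+1) = 189
Δ: 0! 2! 6! / 9! → 1/252
sum: t=0:+1/36 = 1/36
3j²(1 3 4; 0 0 0) = Δ·Π!·Σ² = 4/63  (sign +1)
sum: t=0:+1/48 = 1/48
3j²(1 3 4; 0 -1 1) = Δ·Π!·Σ² = 5/84  (sign -1)
combine: 4πI² = 189·4/63·5/84 = 5/7
take √, sign -1: I = -0.23841361

-0.238414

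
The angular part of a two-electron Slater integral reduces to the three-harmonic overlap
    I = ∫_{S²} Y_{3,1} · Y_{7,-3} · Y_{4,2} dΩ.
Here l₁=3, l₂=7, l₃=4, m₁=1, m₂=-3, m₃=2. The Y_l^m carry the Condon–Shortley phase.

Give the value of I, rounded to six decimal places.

-0.239176

Rules hold: Σm=0, L=14 even, 4≤4≤10.
N = 7·15·9 = 945
Δ = 6!·0!·8!/15! = 1/45045
Racah Σ t=3..3: t=3:−1/20736 = -1/20736
⇒ 3j(3 7 4; 0 0 0)² = 35/1287, sgn -1
Racah Σ t=2..2: t=2:+1/69120 = 1/69120
⇒ 3j(3 7 4; 1 -3 2)² = 4/143, sgn +1
4πI² = N·(3j₀)²·(3jₘ)² = 14700/20449
I = -1·√(0.718862/4π) = -0.23917605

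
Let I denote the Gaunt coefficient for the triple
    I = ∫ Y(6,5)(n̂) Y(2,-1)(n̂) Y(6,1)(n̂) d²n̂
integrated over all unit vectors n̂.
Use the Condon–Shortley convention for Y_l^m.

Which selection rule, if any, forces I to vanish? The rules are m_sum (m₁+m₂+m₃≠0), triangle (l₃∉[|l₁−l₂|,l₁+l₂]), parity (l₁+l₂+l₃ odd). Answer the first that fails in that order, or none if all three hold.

azimuthal sum: 5 − 1 + 1 = 5  ✗
4 ≤ 6 ≤ 8 (triangle on l)
L = 6 + 2 + 6 = 14 (even)

m_sum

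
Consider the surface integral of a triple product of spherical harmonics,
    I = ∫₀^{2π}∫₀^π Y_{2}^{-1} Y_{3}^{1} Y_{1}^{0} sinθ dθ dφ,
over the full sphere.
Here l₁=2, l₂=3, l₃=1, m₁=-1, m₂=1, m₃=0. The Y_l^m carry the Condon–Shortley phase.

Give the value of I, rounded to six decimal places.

-0.233597

Rules hold: Σm=0, L=6 even, 1≤1≤5.
N = 5·7·3 = 105
Δ = 4!·0!·2!/7! = 1/105
Racah Σ t=2..2: t=2:+1/4 = 1/4
⇒ 3j(2 3 1; 0 0 0)² = 3/35, sgn -1
Racah Σ t=3..3: t=3:−1/6 = -1/6
⇒ 3j(2 3 1; -1 1 0)² = 8/105, sgn +1
4πI² = N·(3j₀)²·(3jₘ)² = 24/35
I = -1·√(0.685714/4π) = -0.23359668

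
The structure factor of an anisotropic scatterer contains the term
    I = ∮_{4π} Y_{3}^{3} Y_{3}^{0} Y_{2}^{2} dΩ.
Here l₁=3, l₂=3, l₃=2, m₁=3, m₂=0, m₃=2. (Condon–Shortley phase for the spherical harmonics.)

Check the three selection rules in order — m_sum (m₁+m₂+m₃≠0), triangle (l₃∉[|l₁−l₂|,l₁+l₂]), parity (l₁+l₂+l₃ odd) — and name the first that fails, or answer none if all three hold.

Σmᵢ = 5  ✗
l₃∈[|l₁−l₂|,l₁+l₂]=[0,6], have l₃=2
Σlᵢ = 8 ⇒ even

m_sum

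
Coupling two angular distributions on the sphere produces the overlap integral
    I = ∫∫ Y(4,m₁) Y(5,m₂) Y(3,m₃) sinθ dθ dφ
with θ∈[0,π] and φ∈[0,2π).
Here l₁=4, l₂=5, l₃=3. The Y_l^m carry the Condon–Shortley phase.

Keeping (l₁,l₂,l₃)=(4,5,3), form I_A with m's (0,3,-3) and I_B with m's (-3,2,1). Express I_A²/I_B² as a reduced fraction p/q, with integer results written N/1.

450/343

Shared (l₁,l₂,l₃)=(4,5,3): N and (l;000)² cancel in I_A²/I_B².
A: Δ = 6!·2!·4!/13! = 1/180180; Racah Σ t=4..4: t=4:+1/2304 = 1/2304; ⇒ 3j(4 5 3; 0 3 -3)² = 5/143, sgn +1
B: Δ = 6!·2!·4!/13! = 1/180180; Racah Σ t=5..6: t=5:−1/960 t=6:+1/4320 = -7/8640; ⇒ 3j(4 5 3; -3 2 1)² = 343/12870, sgn -1
I_A²/I_B² = (5/143)/(343/12870) = 450/343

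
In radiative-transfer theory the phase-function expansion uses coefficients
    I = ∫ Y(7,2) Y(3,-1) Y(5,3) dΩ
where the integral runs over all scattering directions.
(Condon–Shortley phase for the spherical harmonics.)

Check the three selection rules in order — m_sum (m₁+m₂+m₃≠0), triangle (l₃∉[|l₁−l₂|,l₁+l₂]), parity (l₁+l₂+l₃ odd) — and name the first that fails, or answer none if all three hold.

m_sum

Σmᵢ = 4  ✗
l₃∈[|l₁−l₂|,l₁+l₂]=[4,10], have l₃=5
Σlᵢ = 15 ⇒ odd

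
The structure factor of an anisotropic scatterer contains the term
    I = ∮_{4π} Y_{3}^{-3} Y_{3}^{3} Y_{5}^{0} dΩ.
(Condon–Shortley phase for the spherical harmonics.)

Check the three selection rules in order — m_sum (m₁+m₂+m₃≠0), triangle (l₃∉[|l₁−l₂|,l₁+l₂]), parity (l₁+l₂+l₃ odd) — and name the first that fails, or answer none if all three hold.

parity

azimuthal sum: -3 + 3 + 0 = 0  ✓
0 ≤ 5 ≤ 6 (triangle on l)  ✓
L = 3 + 3 + 5 = 11 (odd)  ✗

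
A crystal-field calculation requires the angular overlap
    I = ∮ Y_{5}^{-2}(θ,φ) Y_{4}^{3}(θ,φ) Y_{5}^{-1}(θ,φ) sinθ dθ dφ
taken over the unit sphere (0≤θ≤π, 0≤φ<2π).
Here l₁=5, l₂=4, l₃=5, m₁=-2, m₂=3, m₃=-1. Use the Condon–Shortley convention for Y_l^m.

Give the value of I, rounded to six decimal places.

m-sum 0 ✓  L=14 even ✓  1≤5≤9 ✓
Π(2lᵢ+1) = 11×9×11 = 1089
triangle coeff Δ(5,4,5) = 1/3153150
Σ_t [0,4]: t=0:+1/69120 t=1:−1/1728 t=2:+1/576 t=3:−1/1728 t=4:+1/69120 = 7/11520
(3j)²=2/143 [(5 4 5; 0 0 0)], sign=-1
Σ_t [3,4]: t=3:−1/6912 t=4:+1/5184 = 1/20736
(3j)²=5/2574 [(5 4 5; -2 3 -1)], sign=+1
⇒ 4πI² = 5/169
I = (-1)√(5/169/(4π)) = -0.04852178

-0.048522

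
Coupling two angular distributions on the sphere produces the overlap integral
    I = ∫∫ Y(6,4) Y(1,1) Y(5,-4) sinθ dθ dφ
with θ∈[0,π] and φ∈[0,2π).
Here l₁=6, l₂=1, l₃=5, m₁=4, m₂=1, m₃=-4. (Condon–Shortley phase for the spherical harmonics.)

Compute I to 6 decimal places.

m-sum = 4 + 1 − 4 = 1 ≠ 0 ⇒ I = 0

0.000000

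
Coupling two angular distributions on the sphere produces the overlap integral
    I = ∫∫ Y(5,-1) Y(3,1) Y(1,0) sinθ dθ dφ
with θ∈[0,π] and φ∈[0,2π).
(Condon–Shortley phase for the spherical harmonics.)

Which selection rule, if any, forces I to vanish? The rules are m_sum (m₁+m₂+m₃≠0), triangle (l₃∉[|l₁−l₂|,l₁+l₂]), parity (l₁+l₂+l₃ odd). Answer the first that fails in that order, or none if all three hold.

triangle

Σmᵢ = 0  ✓
l₃∈[|l₁−l₂|,l₁+l₂]=[2,8], have l₃=1  ✗
Σlᵢ = 9 ⇒ odd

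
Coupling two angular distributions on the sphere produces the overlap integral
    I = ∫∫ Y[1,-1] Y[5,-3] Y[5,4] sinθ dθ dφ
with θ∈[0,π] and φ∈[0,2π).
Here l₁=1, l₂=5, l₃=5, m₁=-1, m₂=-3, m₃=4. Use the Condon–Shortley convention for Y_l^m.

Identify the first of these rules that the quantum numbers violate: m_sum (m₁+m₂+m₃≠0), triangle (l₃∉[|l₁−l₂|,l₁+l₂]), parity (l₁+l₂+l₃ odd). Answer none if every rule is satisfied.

parity

Σmᵢ = 0  ✓
l₃∈[|l₁−l₂|,l₁+l₂]=[4,6], have l₃=5  ✓
Σlᵢ = 11 ⇒ odd  ✗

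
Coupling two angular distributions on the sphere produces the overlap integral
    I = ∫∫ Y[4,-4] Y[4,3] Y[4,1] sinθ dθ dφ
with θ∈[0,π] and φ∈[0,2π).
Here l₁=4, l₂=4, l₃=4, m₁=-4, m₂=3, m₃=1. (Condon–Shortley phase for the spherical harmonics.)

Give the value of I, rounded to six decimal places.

Rules hold: Σm=0, L=12 even, 0≤4≤8.
N = 9·9·9 = 729
Δ = 4!·4!·4!/13! = 1/450450
Racah Σ t=0..4: t=0:+1/13824 t=1:−1/216 t=2:+1/64 t=3:−1/216 t=4:+1/13824 = 5/768
⇒ 3j(4 4 4; 0 0 0)² = 18/1001, sgn +1
Racah Σ t=4..4: t=4:+1/3456 = 1/3456
⇒ 3j(4 4 4; -4 3 1)² = 35/1287, sgn -1
4πI² = N·(3j₀)²·(3jₘ)² = 7290/20449
I = -1·√(0.356497/4π) = -0.16843130

-0.168431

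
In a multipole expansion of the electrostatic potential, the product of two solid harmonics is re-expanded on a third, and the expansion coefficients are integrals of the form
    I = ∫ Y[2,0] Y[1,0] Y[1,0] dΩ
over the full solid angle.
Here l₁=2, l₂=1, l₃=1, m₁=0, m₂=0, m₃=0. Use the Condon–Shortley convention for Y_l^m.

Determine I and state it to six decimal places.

Rules hold: Σm=0, L=4 even, 1≤1≤3.
N = 5·3·3 = 45
Δ = 2!·2!·0!/5! = 1/30
Racah Σ t=1..1: t=1:−1/1 = -1/1
⇒ 3j(2 1 1; 0 0 0)² = 2/15, sgn +1
(m-triple is (0,0,0) — same symbol as above.)
4πI² = N·(3j₀)²·(3jₘ)² = 4/5
I = +1·√(0.8/4π) = 0.25231325

0.252313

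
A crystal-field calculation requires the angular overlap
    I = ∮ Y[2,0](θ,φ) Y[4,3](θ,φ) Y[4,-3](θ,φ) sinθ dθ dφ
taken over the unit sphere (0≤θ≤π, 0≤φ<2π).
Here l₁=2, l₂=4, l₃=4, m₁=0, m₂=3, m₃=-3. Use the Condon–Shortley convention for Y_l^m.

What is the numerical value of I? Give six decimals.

0.057344

Checks pass: Σm=0; 10 even; l₃=4∈[2,6].
(2·2+1)(2·4+1)(2·4+1) = 405
Δ: 2! 2! 6! / 11! → 1/13860
sum: t=0:+1/192 t=1:−1/36 t=2:+1/192 = -5/288
3j²(2 4 4; 0 0 0) = Δ·Π!·Σ² = 20/693  (sign -1)
sum: t=1:−1/720 t=2:+1/480 = 1/1440
3j²(2 4 4; 0 3 -3) = Δ·Π!·Σ² = 7/1980  (sign -1)
combine: 4πI² = 405·20/693·7/1980 = 5/121
take √, sign +1: I = 0.05734392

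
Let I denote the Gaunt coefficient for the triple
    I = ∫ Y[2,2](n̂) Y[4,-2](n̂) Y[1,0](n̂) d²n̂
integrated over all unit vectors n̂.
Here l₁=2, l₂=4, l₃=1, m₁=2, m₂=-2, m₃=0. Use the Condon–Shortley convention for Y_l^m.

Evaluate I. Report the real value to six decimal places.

0.000000

l₃=1 ∉ [2,6] — triangle fails ⇒ I = 0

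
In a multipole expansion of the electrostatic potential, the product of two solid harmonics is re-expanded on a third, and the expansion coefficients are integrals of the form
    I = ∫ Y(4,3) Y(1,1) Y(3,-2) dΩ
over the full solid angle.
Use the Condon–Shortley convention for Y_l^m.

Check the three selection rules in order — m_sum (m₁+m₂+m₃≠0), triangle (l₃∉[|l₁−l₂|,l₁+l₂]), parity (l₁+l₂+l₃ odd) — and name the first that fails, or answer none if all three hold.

azimuthal sum: 3 + 1 − 2 = 2  ✗
3 ≤ 3 ≤ 5 (triangle on l)
L = 4 + 1 + 3 = 8 (even)

m_sum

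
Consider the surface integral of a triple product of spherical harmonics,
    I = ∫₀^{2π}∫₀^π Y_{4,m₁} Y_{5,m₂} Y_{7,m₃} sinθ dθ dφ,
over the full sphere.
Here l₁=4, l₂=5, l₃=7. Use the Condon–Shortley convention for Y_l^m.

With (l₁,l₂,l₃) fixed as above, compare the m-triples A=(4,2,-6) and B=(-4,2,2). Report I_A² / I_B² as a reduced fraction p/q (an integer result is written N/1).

143/49

l's match ⇒ only the (l;m) 3-j factors differ between A and B.
A: triangle coeff Δ(4,5,7) = 1/6126120; Σ_t [0,0]: t=0:+1/7257600 = 1/7257600; (3j)²=2/85 [(4 5 7; 4 2 -6)], sign=-1
B: triangle coeff Δ(4,5,7) = 1/6126120; Σ_t [2,2]: t=2:+1/1036800 = 1/1036800; (3j)²=98/12155 [(4 5 7; -4 2 2)], sign=-1
I_A²/I_B² = (2/85)/(98/12155) = 143/49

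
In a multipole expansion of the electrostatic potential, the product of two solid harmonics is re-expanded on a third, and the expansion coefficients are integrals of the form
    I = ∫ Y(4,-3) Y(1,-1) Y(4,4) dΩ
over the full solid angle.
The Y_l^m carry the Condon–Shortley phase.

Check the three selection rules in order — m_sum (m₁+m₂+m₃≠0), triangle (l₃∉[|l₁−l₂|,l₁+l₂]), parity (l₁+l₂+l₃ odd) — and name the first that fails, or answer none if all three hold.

parity

azimuthal sum: -3 − 1 + 4 = 0  ✓
3 ≤ 4 ≤ 5 (triangle on l)  ✓
L = 4 + 1 + 4 = 9 (odd)  ✗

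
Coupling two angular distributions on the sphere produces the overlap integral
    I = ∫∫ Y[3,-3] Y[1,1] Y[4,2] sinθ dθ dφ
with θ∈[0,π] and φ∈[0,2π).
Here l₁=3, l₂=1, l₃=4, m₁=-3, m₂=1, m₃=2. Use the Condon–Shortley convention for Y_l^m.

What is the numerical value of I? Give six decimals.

0.061558

Rules hold: Σm=0, L=8 even, 2≤4≤4.
N = 7·3·9 = 189
Δ = 0!·6!·2!/9! = 1/252
Racah Σ t=0..0: t=0:+1/36 = 1/36
⇒ 3j(3 1 4; 0 0 0)² = 4/63, sgn +1
Racah Σ t=0..0: t=0:+1/1440 = 1/1440
⇒ 3j(3 1 4; -3 1 2)² = 1/252, sgn +1
4πI² = N·(3j₀)²·(3jₘ)² = 1/21
I = +1·√(0.047619/4π) = 0.06155813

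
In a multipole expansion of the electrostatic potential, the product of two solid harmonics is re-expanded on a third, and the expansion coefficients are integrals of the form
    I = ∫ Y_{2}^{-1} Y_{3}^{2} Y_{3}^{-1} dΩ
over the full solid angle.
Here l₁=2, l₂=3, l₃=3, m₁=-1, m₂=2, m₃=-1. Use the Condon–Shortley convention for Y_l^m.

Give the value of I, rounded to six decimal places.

0.162868

Rules hold: Σm=0, L=8 even, 1≤3≤5.
N = 5·7·7 = 245
Δ = 2!·2!·4!/9! = 1/3780
Racah Σ t=0..2: t=0:+1/24 t=1:−1/4 t=2:+1/24 = -1/6
⇒ 3j(2 3 3; 0 0 0)² = 4/105, sgn +1
Racah Σ t=1..2: t=1:−1/48 t=2:+1/12 = 1/16
⇒ 3j(2 3 3; -1 2 -1)² = 1/28, sgn +1
4πI² = N·(3j₀)²·(3jₘ)² = 1/3
I = +1·√(0.333333/4π) = 0.16286750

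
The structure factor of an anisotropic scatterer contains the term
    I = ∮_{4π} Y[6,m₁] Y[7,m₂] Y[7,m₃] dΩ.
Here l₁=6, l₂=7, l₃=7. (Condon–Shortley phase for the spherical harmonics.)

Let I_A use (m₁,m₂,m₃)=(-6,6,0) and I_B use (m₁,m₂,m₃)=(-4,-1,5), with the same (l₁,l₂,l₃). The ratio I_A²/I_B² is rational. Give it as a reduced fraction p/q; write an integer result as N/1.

1144/1029

Shared (l₁,l₂,l₃)=(6,7,7): N and (l;000)² cancel in I_A²/I_B².
A: Δ = 6!·6!·8!/21! = 1/2444321880; Racah Σ t=6..6: t=6:+1/2612736000 = 1/2612736000; ⇒ 3j(6 7 7; -6 6 0)² = 22/4845, sgn -1
B: Δ = 6!·6!·8!/21! = 1/2444321880; Racah Σ t=4..6: t=4:+1/49766400 t=5:−1/72576000 t=6:+1/1393459200 = 7/995328000; ⇒ 3j(6 7 7; -4 -1 5)² = 343/83980, sgn +1
I_A²/I_B² = (22/4845)/(343/83980) = 1144/1029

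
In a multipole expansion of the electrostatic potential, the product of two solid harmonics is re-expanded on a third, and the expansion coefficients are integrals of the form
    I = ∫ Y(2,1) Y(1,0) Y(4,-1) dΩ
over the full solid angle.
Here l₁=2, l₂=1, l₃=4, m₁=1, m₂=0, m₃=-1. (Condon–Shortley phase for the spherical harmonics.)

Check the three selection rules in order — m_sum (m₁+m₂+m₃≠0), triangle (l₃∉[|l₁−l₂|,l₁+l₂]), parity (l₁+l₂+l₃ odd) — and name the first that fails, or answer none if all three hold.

azimuthal sum: 1 + 0 − 1 = 0  ✓
1 ≤ 4 ≤ 3 (triangle on l)  ✗
L = 2 + 1 + 4 = 7 (odd)

triangle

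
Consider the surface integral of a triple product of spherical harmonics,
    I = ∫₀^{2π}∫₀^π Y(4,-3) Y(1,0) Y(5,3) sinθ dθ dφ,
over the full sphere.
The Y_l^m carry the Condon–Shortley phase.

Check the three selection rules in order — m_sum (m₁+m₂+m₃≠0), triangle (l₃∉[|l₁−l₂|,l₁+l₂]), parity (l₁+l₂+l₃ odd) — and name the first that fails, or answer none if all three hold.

none

Σmᵢ = 0  ✓
l₃∈[|l₁−l₂|,l₁+l₂]=[3,5], have l₃=5  ✓
Σlᵢ = 10 ⇒ even  ✓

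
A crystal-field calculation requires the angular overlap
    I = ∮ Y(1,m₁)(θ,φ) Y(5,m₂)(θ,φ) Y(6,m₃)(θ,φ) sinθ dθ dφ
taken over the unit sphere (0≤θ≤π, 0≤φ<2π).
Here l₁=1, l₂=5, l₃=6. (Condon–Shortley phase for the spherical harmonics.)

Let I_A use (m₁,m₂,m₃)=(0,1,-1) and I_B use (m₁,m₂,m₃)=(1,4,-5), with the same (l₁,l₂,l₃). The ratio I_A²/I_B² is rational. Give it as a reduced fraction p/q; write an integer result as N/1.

7/11

Shared (l₁,l₂,l₃)=(1,5,6): N and (l;000)² cancel in I_A²/I_B².
A: Δ = 0!·2!·10!/13! = 1/858; Racah Σ t=0..0: t=0:+1/17280 = 1/17280; ⇒ 3j(1 5 6; 0 1 -1)² = 35/858, sgn -1
B: Δ = 0!·2!·10!/13! = 1/858; Racah Σ t=0..0: t=0:+1/725760 = 1/725760; ⇒ 3j(1 5 6; 1 4 -5)² = 5/78, sgn -1
I_A²/I_B² = (35/858)/(5/78) = 7/11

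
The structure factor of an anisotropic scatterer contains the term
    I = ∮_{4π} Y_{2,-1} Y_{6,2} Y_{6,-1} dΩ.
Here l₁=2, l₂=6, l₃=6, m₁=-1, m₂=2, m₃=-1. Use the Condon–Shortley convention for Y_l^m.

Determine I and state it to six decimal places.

0.088837

Checks pass: Σm=0; 14 even; l₃=6∈[4,8].
(2·2+1)(2·6+1)(2·6+1) = 845
Δ: 2! 2! 10! / 15! → 1/90090
sum: t=0:+1/69120 t=1:−1/14400 t=2:+1/69120 = -7/172800
3j²(2 6 6; 0 0 0) = Δ·Π!·Σ² = 14/715  (sign -1)
sum: t=1:−1/60480 t=2:+1/34560 = 1/80640
3j²(2 6 6; -1 2 -1) = Δ·Π!·Σ² = 6/1001  (sign -1)
combine: 4πI² = 845·14/715·6/1001 = 12/121
take √, sign +1: I = 0.08883682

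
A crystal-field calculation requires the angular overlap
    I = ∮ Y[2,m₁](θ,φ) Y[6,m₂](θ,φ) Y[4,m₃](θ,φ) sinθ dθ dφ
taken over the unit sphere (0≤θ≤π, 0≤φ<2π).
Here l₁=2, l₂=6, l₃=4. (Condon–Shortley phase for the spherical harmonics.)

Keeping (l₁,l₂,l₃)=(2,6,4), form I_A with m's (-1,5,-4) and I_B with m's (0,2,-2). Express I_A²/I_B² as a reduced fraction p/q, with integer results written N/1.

55/56

Same 2,6,4: normalisation and zero-m 3j drop out of the ratio.
A: Δ: 4! 0! 8! / 13! → 1/6435; sum: t=3:−1/241920 = -1/241920; 3j²(2 6 4; -1 5 -4) = Δ·Π!·Σ² = 1/39  (sign -1)
B: Δ: 4! 0! 8! / 13! → 1/6435; sum: t=2:+1/5760 = 1/5760; 3j²(2 6 4; 0 2 -2) = Δ·Π!·Σ² = 56/2145  (sign +1)
I_A²/I_B² = (1/39)/(56/2145) = 55/56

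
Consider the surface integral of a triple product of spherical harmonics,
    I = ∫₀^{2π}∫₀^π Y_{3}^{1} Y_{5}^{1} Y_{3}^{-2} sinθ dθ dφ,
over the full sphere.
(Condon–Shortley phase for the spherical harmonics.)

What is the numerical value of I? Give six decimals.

l₁+l₂+l₃=11 is odd: 3j(l;000)=0 ⇒ I=0

0.000000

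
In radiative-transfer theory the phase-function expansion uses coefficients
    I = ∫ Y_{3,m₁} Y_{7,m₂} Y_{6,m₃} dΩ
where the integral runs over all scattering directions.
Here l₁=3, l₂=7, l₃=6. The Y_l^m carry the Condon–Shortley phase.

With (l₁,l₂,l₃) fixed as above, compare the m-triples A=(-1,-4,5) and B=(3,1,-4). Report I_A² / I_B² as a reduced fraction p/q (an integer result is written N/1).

Shared (l₁,l₂,l₃)=(3,7,6): N and (l;000)² cancel in I_A²/I_B².
A: Δ = 4!·2!·10!/17! = 1/2042040; Racah Σ t=2..3: t=2:+1/2903040 t=3:−1/21772800 = 13/43545600; ⇒ 3j(3 7 6; -1 -4 5)² = 143/7140, sgn -1
B: Δ = 4!·2!·10!/17! = 1/2042040; Racah Σ t=0..0: t=0:+1/3870720 = 1/3870720; ⇒ 3j(3 7 6; 3 1 -4)² = 675/136136, sgn +1
I_A²/I_B² = (143/7140)/(675/136136) = 40898/10125

40898/10125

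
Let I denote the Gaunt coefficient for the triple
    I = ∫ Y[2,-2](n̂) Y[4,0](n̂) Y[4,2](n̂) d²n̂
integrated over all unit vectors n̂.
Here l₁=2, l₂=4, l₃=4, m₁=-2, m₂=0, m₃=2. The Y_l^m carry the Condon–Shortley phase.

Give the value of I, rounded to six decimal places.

m-sum 0 ✓  L=10 even ✓  2≤4≤6 ✓
Π(2lᵢ+1) = 5×9×9 = 405
triangle coeff Δ(2,4,4) = 1/13860
Σ_t [0,2]: t=0:+1/192 t=1:−1/36 t=2:+1/192 = -5/288
(3j)²=20/693 [(2 4 4; 0 0 0)], sign=-1
Σ_t [2,2]: t=2:+1/192 = 1/192
(3j)²=3/77 [(2 4 4; -2 0 2)], sign=+1
⇒ 4πI² = 2700/5929
I = (-1)√(2700/5929/(4π)) = -0.19036462

-0.190365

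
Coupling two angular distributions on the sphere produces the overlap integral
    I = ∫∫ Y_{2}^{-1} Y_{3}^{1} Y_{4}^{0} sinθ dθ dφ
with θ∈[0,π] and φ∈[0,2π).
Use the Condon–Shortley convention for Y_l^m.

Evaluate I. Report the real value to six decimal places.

Σlᵢ=9 odd — θ-integrand is odd under cosθ→−cosθ; I=0

0.000000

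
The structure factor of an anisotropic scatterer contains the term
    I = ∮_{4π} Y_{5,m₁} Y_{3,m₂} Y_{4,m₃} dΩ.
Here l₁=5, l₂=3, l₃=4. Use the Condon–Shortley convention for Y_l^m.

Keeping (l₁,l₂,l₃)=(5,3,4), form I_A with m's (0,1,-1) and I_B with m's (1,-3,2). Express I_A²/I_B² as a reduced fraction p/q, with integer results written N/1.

l's match ⇒ only the (l;m) 3-j factors differ between A and B.
A: triangle coeff Δ(5,3,4) = 1/180180; Σ_t [2,4]: t=2:+1/288 t=3:−1/288 t=4:+1/5760 = 1/5760; (3j)²=1/12012 [(5 3 4; 0 1 -1)], sign=-1
B: triangle coeff Δ(5,3,4) = 1/180180; Σ_t [0,0]: t=0:+1/2304 = 1/2304; (3j)²=75/4004 [(5 3 4; 1 -3 2)], sign=+1
I_A²/I_B² = (1/12012)/(75/4004) = 1/225

1/225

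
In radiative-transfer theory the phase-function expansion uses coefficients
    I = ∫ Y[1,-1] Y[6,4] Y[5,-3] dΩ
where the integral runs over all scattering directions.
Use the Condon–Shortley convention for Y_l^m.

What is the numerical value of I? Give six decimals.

Checks pass: Σm=0; 12 even; l₃=5∈[5,7].
(2·1+1)(2·6+1)(2·5+1) = 429
Δ: 2! 0! 10! / 13! → 1/858
sum: t=1:−1/14400 = -1/14400
3j²(1 6 5; 0 0 0) = Δ·Π!·Σ² = 6/143  (sign +1)
sum: t=2:+1/161280 = 1/161280
3j²(1 6 5; -1 4 -3) = Δ·Π!·Σ² = 15/286  (sign +1)
combine: 4πI² = 429·6/143·15/286 = 135/143
take √, sign +1: I = 0.27409047

0.274090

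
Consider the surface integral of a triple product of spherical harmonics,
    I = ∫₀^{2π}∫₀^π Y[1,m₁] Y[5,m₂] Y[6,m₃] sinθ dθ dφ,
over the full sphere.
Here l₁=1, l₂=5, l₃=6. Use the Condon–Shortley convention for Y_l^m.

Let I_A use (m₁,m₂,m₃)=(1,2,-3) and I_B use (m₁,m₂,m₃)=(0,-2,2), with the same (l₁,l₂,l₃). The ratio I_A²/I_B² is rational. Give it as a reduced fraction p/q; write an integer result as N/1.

l's match ⇒ only the (l;m) 3-j factors differ between A and B.
A: triangle coeff Δ(1,5,6) = 1/858; Σ_t [0,0]: t=0:+1/60480 = 1/60480; (3j)²=6/143 [(1 5 6; 1 2 -3)], sign=-1
B: triangle coeff Δ(1,5,6) = 1/858; Σ_t [0,0]: t=0:+1/30240 = 1/30240; (3j)²=16/429 [(1 5 6; 0 -2 2)], sign=+1
I_A²/I_B² = (6/143)/(16/429) = 9/8

9/8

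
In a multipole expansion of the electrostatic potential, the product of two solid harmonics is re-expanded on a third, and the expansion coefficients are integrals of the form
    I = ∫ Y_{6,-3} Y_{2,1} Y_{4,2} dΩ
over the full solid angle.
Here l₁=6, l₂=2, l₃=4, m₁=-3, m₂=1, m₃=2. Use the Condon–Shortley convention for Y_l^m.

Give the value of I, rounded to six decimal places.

-0.252474

Rules hold: Σm=0, L=12 even, 4≤4≤8.
N = 13·5·9 = 585
Δ = 4!·8!·0!/13! = 1/6435
Racah Σ t=2..2: t=2:+1/2304 = 1/2304
⇒ 3j(6 2 4; 0 0 0)² = 5/143, sgn +1
Racah Σ t=3..3: t=3:−1/8640 = -1/8640
⇒ 3j(6 2 4; -3 1 2)² = 28/715, sgn -1
4πI² = N·(3j₀)²·(3jₘ)² = 1260/1573
I = -1·√(0.801017/4π) = -0.25247360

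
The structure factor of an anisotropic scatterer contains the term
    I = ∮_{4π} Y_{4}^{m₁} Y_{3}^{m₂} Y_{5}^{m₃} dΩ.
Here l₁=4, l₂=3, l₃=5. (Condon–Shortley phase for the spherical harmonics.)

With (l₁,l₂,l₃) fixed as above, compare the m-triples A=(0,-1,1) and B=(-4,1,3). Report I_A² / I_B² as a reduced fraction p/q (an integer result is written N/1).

605/2352

Same 4,3,5: normalisation and zero-m 3j drop out of the ratio.
A: Δ: 2! 6! 4! / 13! → 1/180180; sum: t=0:+1/384 t=1:−1/216 t=2:+1/2304 = -11/6912; 3j²(4 3 5; 0 -1 1) = Δ·Π!·Σ² = 11/1638  (sign -1)
B: Δ: 2! 6! 4! / 13! → 1/180180; sum: t=2:+1/5760 = 1/5760; 3j²(4 3 5; -4 1 3) = Δ·Π!·Σ² = 56/2145  (sign +1)
I_A²/I_B² = (11/1638)/(56/2145) = 605/2352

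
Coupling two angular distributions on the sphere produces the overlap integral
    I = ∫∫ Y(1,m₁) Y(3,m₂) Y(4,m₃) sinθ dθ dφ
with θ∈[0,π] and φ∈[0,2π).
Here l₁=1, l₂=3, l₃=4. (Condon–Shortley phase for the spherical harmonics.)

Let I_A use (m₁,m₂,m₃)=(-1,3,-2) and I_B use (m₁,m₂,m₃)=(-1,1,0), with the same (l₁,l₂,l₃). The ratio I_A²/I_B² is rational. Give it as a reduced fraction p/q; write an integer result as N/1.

Same 1,3,4: normalisation and zero-m 3j drop out of the ratio.
A: Δ: 0! 2! 6! / 9! → 1/252; sum: t=0:+1/1440 = 1/1440; 3j²(1 3 4; -1 3 -2) = Δ·Π!·Σ² = 1/252  (sign +1)
B: Δ: 0! 2! 6! / 9! → 1/252; sum: t=0:+1/96 = 1/96; 3j²(1 3 4; -1 1 0) = Δ·Π!·Σ² = 1/42  (sign +1)
I_A²/I_B² = (1/252)/(1/42) = 1/6

1/6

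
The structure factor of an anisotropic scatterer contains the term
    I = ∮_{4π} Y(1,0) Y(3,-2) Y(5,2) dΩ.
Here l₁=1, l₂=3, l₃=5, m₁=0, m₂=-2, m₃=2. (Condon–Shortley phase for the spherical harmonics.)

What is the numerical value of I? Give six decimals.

triangle: need 2≤l₃≤4, have 5; I=0

0.000000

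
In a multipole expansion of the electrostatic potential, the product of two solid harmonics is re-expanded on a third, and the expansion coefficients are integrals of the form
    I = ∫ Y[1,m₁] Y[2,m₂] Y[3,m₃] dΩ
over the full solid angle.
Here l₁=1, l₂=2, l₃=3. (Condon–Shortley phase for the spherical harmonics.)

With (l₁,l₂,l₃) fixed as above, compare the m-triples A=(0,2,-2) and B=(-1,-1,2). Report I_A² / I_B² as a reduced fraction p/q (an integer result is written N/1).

1/2

l's match ⇒ only the (l;m) 3-j factors differ between A and B.
A: triangle coeff Δ(1,2,3) = 1/105; Σ_t [0,0]: t=0:+1/24 = 1/24; (3j)²=1/21 [(1 2 3; 0 2 -2)], sign=-1
B: triangle coeff Δ(1,2,3) = 1/105; Σ_t [0,0]: t=0:+1/12 = 1/12; (3j)²=2/21 [(1 2 3; -1 -1 2)], sign=-1
I_A²/I_B² = (1/21)/(2/21) = 1/2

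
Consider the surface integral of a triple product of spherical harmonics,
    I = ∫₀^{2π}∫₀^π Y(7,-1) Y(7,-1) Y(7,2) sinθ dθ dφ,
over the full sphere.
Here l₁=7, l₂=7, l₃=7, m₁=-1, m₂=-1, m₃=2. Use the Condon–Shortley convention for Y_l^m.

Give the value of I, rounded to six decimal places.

0.000000

l₁+l₂+l₃=21 is odd: 3j(l;000)=0 ⇒ I=0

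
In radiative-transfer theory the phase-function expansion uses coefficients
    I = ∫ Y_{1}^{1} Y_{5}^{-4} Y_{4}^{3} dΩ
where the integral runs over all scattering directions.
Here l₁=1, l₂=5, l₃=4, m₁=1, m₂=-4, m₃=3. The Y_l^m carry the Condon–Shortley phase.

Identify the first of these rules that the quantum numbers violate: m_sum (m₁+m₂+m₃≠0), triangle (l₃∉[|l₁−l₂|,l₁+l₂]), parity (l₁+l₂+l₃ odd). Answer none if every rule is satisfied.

Σmᵢ = 0  ✓
l₃∈[|l₁−l₂|,l₁+l₂]=[4,6], have l₃=4  ✓
Σlᵢ = 10 ⇒ even  ✓

none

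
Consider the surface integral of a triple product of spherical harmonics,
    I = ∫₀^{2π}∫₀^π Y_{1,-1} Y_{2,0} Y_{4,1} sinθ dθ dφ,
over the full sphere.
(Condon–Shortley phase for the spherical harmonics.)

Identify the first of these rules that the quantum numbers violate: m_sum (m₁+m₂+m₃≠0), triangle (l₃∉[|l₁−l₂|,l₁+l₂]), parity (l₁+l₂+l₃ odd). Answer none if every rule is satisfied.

triangle

Σmᵢ = 0  ✓
l₃∈[|l₁−l₂|,l₁+l₂]=[1,3], have l₃=4  ✗
Σlᵢ = 7 ⇒ odd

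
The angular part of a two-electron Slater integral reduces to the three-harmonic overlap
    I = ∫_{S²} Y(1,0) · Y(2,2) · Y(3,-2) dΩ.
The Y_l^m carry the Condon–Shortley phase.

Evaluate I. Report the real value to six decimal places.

0.184674

Rules hold: Σm=0, L=6 even, 1≤3≤3.
N = 3·5·7 = 105
Δ = 0!·2!·4!/7! = 1/105
Racah Σ t=0..0: t=0:+1/4 = 1/4
⇒ 3j(1 2 3; 0 0 0)² = 3/35, sgn -1
Racah Σ t=0..0: t=0:+1/24 = 1/24
⇒ 3j(1 2 3; 0 2 -2)² = 1/21, sgn -1
4πI² = N·(3j₀)²·(3jₘ)² = 3/7
I = +1·√(0.428571/4π) = 0.18467439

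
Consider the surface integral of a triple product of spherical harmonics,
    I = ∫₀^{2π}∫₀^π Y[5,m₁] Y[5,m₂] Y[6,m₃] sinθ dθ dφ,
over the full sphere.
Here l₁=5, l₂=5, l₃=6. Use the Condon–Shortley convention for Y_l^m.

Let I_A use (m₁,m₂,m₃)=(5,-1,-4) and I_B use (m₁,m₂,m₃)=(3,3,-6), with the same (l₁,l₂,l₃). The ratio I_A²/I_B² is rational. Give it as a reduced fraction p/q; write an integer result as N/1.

1125/1232

Same 5,5,6: normalisation and zero-m 3j drop out of the ratio.
A: Δ: 4! 6! 6! / 17! → 1/28588560; sum: t=0:+1/829440 = 1/829440; 3j²(5 5 6; 5 -1 -4) = Δ·Π!·Σ² = 225/9724  (sign +1)
B: Δ: 4! 6! 6! / 17! → 1/28588560; sum: t=2:+1/2073600 = 1/2073600; 3j²(5 5 6; 3 3 -6) = Δ·Π!·Σ² = 28/1105  (sign +1)
I_A²/I_B² = (225/9724)/(28/1105) = 1125/1232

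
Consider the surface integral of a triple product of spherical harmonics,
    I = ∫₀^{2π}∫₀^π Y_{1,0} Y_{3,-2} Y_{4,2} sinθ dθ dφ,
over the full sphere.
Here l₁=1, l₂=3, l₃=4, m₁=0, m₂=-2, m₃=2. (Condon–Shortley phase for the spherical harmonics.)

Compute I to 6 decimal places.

m-sum 0 ✓  L=8 even ✓  2≤4≤4 ✓
Π(2lᵢ+1) = 3×7×9 = 189
triangle coeff Δ(1,3,4) = 1/252
Σ_t [0,0]: t=0:+1/36 = 1/36
(3j)²=4/63 [(1 3 4; 0 0 0)], sign=+1
Σ_t [0,0]: t=0:+1/120 = 1/120
(3j)²=1/21 [(1 3 4; 0 -2 2)], sign=+1
⇒ 4πI² = 4/7
I = (+1)√(4/7/(4π)) = 0.21324362

0.213244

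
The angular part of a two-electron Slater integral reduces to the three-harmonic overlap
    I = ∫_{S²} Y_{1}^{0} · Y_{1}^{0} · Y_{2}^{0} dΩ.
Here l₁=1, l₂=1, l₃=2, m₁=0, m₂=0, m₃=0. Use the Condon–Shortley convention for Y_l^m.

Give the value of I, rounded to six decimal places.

0.252313

Rules hold: Σm=0, L=4 even, 0≤2≤2.
N = 3·3·5 = 45
Δ = 0!·2!·2!/5! = 1/30
Racah Σ t=0..0: t=0:+1/1 = 1/1
⇒ 3j(1 1 2; 0 0 0)² = 2/15, sgn +1
(m-triple is (0,0,0) — same symbol as above.)
4πI² = N·(3j₀)²·(3jₘ)² = 4/5
I = +1·√(0.8/4π) = 0.25231325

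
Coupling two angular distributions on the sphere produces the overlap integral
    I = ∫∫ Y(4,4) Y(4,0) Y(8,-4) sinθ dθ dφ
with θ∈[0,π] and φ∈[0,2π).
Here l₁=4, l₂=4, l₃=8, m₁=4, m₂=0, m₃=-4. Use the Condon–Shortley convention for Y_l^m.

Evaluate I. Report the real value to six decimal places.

0.074514

m-sum 0 ✓  L=16 even ✓  0≤8≤8 ✓
Π(2lᵢ+1) = 9×9×17 = 1377
triangle coeff Δ(4,4,8) = 1/218790
Σ_t [0,0]: t=0:+1/331776 = 1/331776
(3j)²=490/21879 [(4 4 8; 0 0 0)], sign=+1
Σ_t [0,0]: t=0:+1/23224320 = 1/23224320
(3j)²=1/442 [(4 4 8; 4 0 -4)], sign=+1
⇒ 4πI² = 2205/31603
I = (+1)√(2205/31603/(4π)) = 0.07451354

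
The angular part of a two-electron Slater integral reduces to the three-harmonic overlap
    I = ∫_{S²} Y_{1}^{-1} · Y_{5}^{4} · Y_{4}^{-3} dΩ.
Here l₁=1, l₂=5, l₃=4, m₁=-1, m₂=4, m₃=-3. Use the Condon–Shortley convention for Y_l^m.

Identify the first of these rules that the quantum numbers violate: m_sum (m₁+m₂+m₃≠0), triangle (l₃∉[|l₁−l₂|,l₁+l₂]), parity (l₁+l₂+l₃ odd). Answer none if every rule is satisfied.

azimuthal sum: -1 + 4 − 3 = 0  ✓
4 ≤ 4 ≤ 6 (triangle on l)  ✓
L = 1 + 5 + 4 = 10 (even)  ✓

none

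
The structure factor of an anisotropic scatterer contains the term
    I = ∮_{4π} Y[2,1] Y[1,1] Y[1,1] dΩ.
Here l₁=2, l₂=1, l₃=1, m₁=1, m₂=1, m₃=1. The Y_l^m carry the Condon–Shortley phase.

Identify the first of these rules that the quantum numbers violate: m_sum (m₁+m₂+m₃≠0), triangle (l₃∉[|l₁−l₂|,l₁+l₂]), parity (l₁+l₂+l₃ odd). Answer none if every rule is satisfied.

m_sum

m₁+m₂+m₃ = 1 + 1 + 1 = 3  ✗
triangle: |2−1|=1 ≤ l₃=1 ≤ 2+1=3
parity: l₁+l₂+l₃ = 4 is even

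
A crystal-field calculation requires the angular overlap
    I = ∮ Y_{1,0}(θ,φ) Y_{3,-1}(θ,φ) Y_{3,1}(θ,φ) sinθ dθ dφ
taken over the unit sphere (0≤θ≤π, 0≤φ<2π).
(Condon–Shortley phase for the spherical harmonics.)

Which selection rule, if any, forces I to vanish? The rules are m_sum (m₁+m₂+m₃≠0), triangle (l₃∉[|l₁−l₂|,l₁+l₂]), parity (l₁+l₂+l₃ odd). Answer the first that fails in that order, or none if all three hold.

Σmᵢ = 0  ✓
l₃∈[|l₁−l₂|,l₁+l₂]=[2,4], have l₃=3  ✓
Σlᵢ = 7 ⇒ odd  ✗

parity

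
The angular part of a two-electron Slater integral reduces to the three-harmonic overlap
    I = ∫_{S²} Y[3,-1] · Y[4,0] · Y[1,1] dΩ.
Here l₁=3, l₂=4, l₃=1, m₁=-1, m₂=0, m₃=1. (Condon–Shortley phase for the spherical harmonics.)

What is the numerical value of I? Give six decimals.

0.150786

Checks pass: Σm=0; 8 even; l₃=1∈[1,7].
(2·3+1)(2·4+1)(2·1+1) = 189
Δ: 6! 0! 2! / 9! → 1/252
sum: t=3:−1/36 = -1/36
3j²(3 4 1; 0 0 0) = Δ·Π!·Σ² = 4/63  (sign +1)
sum: t=4:+1/96 = 1/96
3j²(3 4 1; -1 0 1) = Δ·Π!·Σ² = 1/42  (sign +1)
combine: 4πI² = 189·4/63·1/42 = 2/7
take √, sign +1: I = 0.15078601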